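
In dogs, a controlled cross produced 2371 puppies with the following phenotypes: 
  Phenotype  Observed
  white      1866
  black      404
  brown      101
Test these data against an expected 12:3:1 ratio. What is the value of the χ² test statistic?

23.057

Under the 12:3:1 hypothesis (Σ ratio = 16, N = 2371):
  white: 2371 × 12/16 = 1778.25
  black: 2371 × 3/16 = 444.5625
  brown: 2371 × 1/16 = 148.1875
χ² = Σ (O − E)² / E
  white: (1866 − 1778.25)² / 1778.25 = 4.3301
  black: (404 − 444.5625)² / 444.5625 = 3.7010
  brown: (101 − 148.1875)² / 148.1875 = 15.0260
χ² = 4.3301 + 3.7010 + 15.0260 = 23.0571 ≈ 23.057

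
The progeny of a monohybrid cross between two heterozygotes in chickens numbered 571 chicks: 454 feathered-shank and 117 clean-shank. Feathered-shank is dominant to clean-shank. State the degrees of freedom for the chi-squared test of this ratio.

For a monohybrid cross between heterozygotes with complete dominance, the expected phenotypic ratio is 3:1.
A goodness-of-fit test with 2 phenotype classes has df = 2 − 1 = 1.

1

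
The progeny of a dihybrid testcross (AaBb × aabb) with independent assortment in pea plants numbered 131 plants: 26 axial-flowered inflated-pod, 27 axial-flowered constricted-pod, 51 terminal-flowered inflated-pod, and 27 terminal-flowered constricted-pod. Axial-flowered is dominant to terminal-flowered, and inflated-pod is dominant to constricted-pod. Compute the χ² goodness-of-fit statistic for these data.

13.580

A dihybrid testcross with independent assortment gives a 1:1:1:1 ratio.
Expected counts for N = 131 under a 1:1:1:1 ratio (total parts = 4):
  axial-flowered inflated-pod: 131 × 1/4 = 32.75
  axial-flowered constricted-pod: 131 × 1/4 = 32.75
  terminal-flowered inflated-pod: 131 × 1/4 = 32.75
  terminal-flowered constricted-pod: 131 × 1/4 = 32.75
χ² = Σ (O − E)² / E
  axial-flowered inflated-pod: (26 − 32.75)² / 32.75 = 1.3912
  axial-flowered constricted-pod: (27 − 32.75)² / 32.75 = 1.0095
  terminal-flowered inflated-pod: (51 − 32.75)² / 32.75 = 10.1698
  terminal-flowered constricted-pod: (27 − 32.75)² / 32.75 = 1.0095
χ² = 1.3912 + 1.0095 + 10.1698 + 1.0095 = 13.580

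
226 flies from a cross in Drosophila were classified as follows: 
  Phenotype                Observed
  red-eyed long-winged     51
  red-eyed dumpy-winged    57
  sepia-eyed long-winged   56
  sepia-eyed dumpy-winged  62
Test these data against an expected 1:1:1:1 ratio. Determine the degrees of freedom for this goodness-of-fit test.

3

A goodness-of-fit test with 4 phenotype classes has df = 4 − 1 = 3.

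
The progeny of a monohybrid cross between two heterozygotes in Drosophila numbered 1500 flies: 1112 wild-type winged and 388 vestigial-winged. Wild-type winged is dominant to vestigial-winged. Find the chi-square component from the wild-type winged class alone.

0.150

For a monohybrid cross between heterozygotes with complete dominance, the expected phenotypic ratio is 3:1.
Total ratio parts = 4. Expected numbers out of 1500:
  wild-type winged: 1500 × 3/4 = 1125
  vestigial-winged: 1500 × 1/4 = 375
Contribution of wild-type winged: (1112 − 1125)² / 1125 = 0.1502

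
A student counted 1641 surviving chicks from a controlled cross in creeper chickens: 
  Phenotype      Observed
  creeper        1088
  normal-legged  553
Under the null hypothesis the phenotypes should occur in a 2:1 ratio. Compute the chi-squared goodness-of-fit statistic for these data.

0.099

Under the 2:1 hypothesis (Σ ratio = 3, N = 1641):
  creeper: 1641 × 2/3 = 1094
  normal-legged: 1641 × 1/3 = 547
χ² = Σ (O − E)² / E
  creeper: (1088 − 1094)² / 1094 = 0.0329
  normal-legged: (553 − 547)² / 547 = 0.0658
χ² = 0.0329 + 0.0658 = 0.0987 ≈ 0.099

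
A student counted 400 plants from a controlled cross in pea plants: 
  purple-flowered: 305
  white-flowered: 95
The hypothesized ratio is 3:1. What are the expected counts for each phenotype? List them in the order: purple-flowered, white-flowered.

Under the 3:1 hypothesis (Σ ratio = 4, N = 400):
  purple-flowered: 400 × 3/4 = 300
  white-flowered: 400 × 1/4 = 100

300, 100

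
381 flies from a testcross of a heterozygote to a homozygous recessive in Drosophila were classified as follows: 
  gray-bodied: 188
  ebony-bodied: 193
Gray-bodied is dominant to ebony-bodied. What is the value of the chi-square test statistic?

0.066

A testcross of a heterozygote (Aa × aa) gives a 1:1 phenotypic ratio.
Under the 1:1 hypothesis (Σ ratio = 2, N = 381):
  gray-bodied: 381 × 1/2 = 190.5
  ebony-bodied: 381 × 1/2 = 190.5
χ² = Σ (O − E)² / E
  gray-bodied: (188 − 190.5)² / 190.5 = 0.0328
  ebony-bodied: (193 − 190.5)² / 190.5 = 0.0328
χ² = 0.0328 + 0.0328 = 0.0656 ≈ 0.066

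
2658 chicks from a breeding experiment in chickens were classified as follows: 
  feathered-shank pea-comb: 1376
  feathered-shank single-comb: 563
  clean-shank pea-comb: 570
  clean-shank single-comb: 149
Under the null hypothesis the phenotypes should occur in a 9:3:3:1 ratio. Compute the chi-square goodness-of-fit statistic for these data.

29.930

Total ratio parts = 16. Expected numbers out of 2658:
  feathered-shank pea-comb: 2658 × 9/16 = 1495.125
  feathered-shank single-comb: 2658 × 3/16 = 498.375
  clean-shank pea-comb: 2658 × 3/16 = 498.375
  clean-shank single-comb: 2658 × 1/16 = 166.125
χ² = Σ (O − E)² / E
  feathered-shank pea-comb: (1376 − 1495.125)² / 1495.125 = 9.4914
  feathered-shank single-comb: (563 − 498.375)² / 498.375 = 8.3800
  clean-shank pea-comb: (570 − 498.375)² / 498.375 = 10.2937
  clean-shank single-comb: (149 − 166.125)² / 166.125 = 1.7653
χ² = 9.4914 + 8.3800 + 10.2937 + 1.7653 = 29.9304 ≈ 29.930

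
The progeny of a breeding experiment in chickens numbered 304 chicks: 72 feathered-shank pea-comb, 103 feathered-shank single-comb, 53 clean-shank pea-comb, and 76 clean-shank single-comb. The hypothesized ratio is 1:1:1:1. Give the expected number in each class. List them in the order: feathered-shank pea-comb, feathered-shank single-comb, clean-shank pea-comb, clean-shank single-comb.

Expected counts for N = 304 under a 1:1:1:1 ratio (total parts = 4):
  feathered-shank pea-comb: 304 × 1/4 = 76
  feathered-shank single-comb: 304 × 1/4 = 76
  clean-shank pea-comb: 304 × 1/4 = 76
  clean-shank single-comb: 304 × 1/4 = 76

76, 76, 76, 76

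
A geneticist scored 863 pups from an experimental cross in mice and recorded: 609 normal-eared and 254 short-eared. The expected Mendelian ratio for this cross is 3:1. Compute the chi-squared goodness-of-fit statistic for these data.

Under the 3:1 hypothesis (Σ ratio = 4, N = 863):
  normal-eared: 863 × 3/4 = 647.25
  short-eared: 863 × 1/4 = 215.75
χ² = Σ (O − E)² / E
  normal-eared: (609 − 647.25)² / 647.25 = 2.2604
  short-eared: (254 − 215.75)² / 215.75 = 6.7813
χ² = 2.2604 + 6.7813 = 9.0417 ≈ 9.042

9.042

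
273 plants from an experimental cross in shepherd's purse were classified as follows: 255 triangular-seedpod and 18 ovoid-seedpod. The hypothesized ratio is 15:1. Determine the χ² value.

Total ratio parts = 16. Expected numbers out of 273:
  triangular-seedpod: 273 × 15/16 = 255.9375
  ovoid-seedpod: 273 × 1/16 = 17.0625
χ² = Σ (O − E)² / E
  triangular-seedpod: (255 − 255.9375)² / 255.9375 = 0.0034
  ovoid-seedpod: (18 − 17.0625)² / 17.0625 = 0.0515
χ² = 0.0034 + 0.0515 = 0.0549 ≈ 0.055

0.055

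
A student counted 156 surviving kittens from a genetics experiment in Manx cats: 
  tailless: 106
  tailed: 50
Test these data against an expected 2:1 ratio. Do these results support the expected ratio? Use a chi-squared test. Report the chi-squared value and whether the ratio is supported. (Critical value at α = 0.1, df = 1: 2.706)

The 2:1 ratio has 3 parts, so with N = 156 the expected counts are:
  tailless: 156 × 2/3 = 104
  tailed: 156 × 1/3 = 52
χ² = Σ (O − E)² / E
  tailless: (106 − 104)² / 104 = 0.0385
  tailed: (50 − 52)² / 52 = 0.0769
χ² = 0.0385 + 0.0769 = 0.1154 ≈ 0.115
Degrees of freedom = 2 − 1 = 1; critical value at α = 0.1 is 2.706.
Since 0.115 < 2.706, we fail to reject the null hypothesis — the data are consistent with the 2:1 ratio.

0.115; consistent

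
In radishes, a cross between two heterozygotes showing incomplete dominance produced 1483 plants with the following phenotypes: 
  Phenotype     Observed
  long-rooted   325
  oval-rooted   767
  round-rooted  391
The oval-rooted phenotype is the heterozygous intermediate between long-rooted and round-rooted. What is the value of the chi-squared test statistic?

With incomplete dominance, a heterozygote × heterozygote cross gives a 1:2:1 phenotypic ratio.
Total ratio parts = 4. Expected numbers out of 1483:
  long-rooted: 1483 × 1/4 = 370.75
  oval-rooted: 1483 × 2/4 = 741.5
  round-rooted: 1483 × 1/4 = 370.75
χ² = Σ (O − E)² / E
  long-rooted: (325 − 370.75)² / 370.75 = 5.6455
  oval-rooted: (767 − 741.5)² / 741.5 = 0.8769
  round-rooted: (391 − 370.75)² / 370.75 = 1.1060
χ² = 5.6455 + 0.8769 + 1.1060 = 7.6284 ≈ 7.628

7.628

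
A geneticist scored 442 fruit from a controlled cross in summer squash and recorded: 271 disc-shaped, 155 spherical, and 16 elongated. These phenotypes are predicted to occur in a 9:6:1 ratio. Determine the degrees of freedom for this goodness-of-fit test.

A goodness-of-fit test with 3 phenotype classes has df = 3 − 1 = 2.

2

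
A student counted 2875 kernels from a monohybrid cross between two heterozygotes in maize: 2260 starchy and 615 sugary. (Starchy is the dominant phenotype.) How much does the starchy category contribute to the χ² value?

4.992

For a monohybrid cross between heterozygotes with complete dominance, the expected phenotypic ratio is 3:1.
Expected counts for N = 2875 under a 3:1 ratio (total parts = 4):
  starchy: 2875 × 3/4 = 2156.25
  sugary: 2875 × 1/4 = 718.75
Contribution of starchy: (2260 − 2156.25)² / 2156.25 = 4.9920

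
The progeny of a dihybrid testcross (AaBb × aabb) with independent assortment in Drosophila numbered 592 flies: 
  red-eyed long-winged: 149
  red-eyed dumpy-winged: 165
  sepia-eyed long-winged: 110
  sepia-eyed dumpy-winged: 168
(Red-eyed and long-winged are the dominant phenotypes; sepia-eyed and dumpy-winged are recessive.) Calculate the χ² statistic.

14.419

A dihybrid testcross with independent assortment gives a 1:1:1:1 ratio.
The 1:1:1:1 ratio has 4 parts, so with N = 592 the expected counts are:
  red-eyed long-winged: 592 × 1/4 = 148
  red-eyed dumpy-winged: 592 × 1/4 = 148
  sepia-eyed long-winged: 592 × 1/4 = 148
  sepia-eyed dumpy-winged: 592 × 1/4 = 148
χ² = Σ (O − E)² / E
  red-eyed long-winged: (149 − 148)² / 148 = 0.0068
  red-eyed dumpy-winged: (165 − 148)² / 148 = 1.9527
  sepia-eyed long-winged: (110 − 148)² / 148 = 9.7568
  sepia-eyed dumpy-winged: (168 − 148)² / 148 = 2.7027
χ² = 0.0068 + 1.9527 + 9.7568 + 2.7027 = 14.419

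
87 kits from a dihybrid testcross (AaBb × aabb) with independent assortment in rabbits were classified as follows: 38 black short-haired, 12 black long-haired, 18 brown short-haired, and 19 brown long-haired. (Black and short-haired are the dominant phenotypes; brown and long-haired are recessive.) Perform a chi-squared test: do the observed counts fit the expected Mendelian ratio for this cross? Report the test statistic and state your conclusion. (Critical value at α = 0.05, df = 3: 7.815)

A dihybrid testcross with independent assortment gives a 1:1:1:1 ratio.
Under the 1:1:1:1 hypothesis (Σ ratio = 4, N = 87):
  black short-haired: 87 × 1/4 = 21.75
  black long-haired: 87 × 1/4 = 21.75
  brown short-haired: 87 × 1/4 = 21.75
  brown long-haired: 87 × 1/4 = 21.75
χ² = Σ (O − E)² / E
  black short-haired: (38 − 21.75)² / 21.75 = 12.1408
  black long-haired: (12 − 21.75)² / 21.75 = 4.3707
  brown short-haired: (18 − 21.75)² / 21.75 = 0.6466
  brown long-haired: (19 − 21.75)² / 21.75 = 0.3477
χ² = 12.1408 + 4.3707 + 0.6466 + 0.3477 = 17.5058 ≈ 17.506
Degrees of freedom = 4 − 1 = 3; critical value at α = 0.05 is 7.815.
Since 17.506 > 7.815, we reject the null hypothesis — the data do not fit the 1:1:1:1 ratio.

17.506; not consistent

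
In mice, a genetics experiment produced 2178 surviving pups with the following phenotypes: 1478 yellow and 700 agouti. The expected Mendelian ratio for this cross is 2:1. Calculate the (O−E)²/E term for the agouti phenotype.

0.931

Expected counts for N = 2178 under a 2:1 ratio (total parts = 3):
  yellow: 2178 × 2/3 = 1452
  agouti: 2178 × 1/3 = 726
Contribution of agouti: (700 − 726)² / 726 = 0.9311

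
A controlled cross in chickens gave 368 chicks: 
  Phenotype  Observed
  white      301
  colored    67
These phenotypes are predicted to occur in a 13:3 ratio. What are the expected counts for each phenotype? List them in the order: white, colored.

The 13:3 ratio has 16 parts, so with N = 368 the expected counts are:
  white: 368 × 13/16 = 299
  colored: 368 × 3/16 = 69

299, 69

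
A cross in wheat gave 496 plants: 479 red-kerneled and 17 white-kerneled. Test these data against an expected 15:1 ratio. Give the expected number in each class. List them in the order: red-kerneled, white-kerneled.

Total ratio parts = 16. Expected numbers out of 496:
  red-kerneled: 496 × 15/16 = 465
  white-kerneled: 496 × 1/16 = 31

465, 31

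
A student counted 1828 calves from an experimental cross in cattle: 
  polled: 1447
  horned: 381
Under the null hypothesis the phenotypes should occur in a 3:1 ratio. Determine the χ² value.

16.852

Under the 3:1 hypothesis (Σ ratio = 4, N = 1828):
  polled: 1828 × 3/4 = 1371
  horned: 1828 × 1/4 = 457
χ² = Σ (O − E)² / E
  polled: (1447 − 1371)² / 1371 = 4.2130
  horned: (381 − 457)² / 457 = 12.6389
χ² = 4.2130 + 12.6389 = 16.8519 ≈ 16.852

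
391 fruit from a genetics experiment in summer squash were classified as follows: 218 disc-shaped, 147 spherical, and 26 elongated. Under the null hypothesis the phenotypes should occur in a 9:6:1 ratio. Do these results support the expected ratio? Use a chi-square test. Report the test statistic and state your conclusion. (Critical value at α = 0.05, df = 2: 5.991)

0.118; consistent

The 9:6:1 ratio has 16 parts, so with N = 391 the expected counts are:
  disc-shaped: 391 × 9/16 = 219.9375
  spherical: 391 × 6/16 = 146.625
  elongated: 391 × 1/16 = 24.4375
χ² = Σ (O − E)² / E
  disc-shaped: (218 − 219.9375)² / 219.9375 = 0.0171
  spherical: (147 − 146.625)² / 146.625 = 0.0010
  elongated: (26 − 24.4375)² / 24.4375 = 0.0999
χ² = 0.0171 + 0.0010 + 0.0999 = 0.118
Degrees of freedom = 3 − 1 = 2; critical value at α = 0.05 is 5.991.
Since 0.118 < 5.991, we fail to reject the null hypothesis — the data are consistent with the 9:6:1 ratio.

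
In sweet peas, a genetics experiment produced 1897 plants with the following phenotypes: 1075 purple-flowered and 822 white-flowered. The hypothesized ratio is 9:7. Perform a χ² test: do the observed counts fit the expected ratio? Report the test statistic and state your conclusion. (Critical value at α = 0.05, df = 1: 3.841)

0.135; consistent

The 9:7 ratio has 16 parts, so with N = 1897 the expected counts are:
  purple-flowered: 1897 × 9/16 = 1067.0625
  white-flowered: 1897 × 7/16 = 829.9375
χ² = Σ (O − E)² / E
  purple-flowered: (1075 − 1067.0625)² / 1067.0625 = 0.0590
  white-flowered: (822 − 829.9375)² / 829.9375 = 0.0759
χ² = 0.0590 + 0.0759 = 0.1349 ≈ 0.135
Degrees of freedom = 2 − 1 = 1; critical value at α = 0.05 is 3.841.
Since 0.135 < 3.841, we fail to reject the null hypothesis — the data are consistent with the 9:7 ratio.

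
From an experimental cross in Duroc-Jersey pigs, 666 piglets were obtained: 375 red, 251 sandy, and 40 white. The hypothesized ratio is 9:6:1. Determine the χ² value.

0.070

Under the 9:6:1 hypothesis (Σ ratio = 16, N = 666):
  red: 666 × 9/16 = 374.625
  sandy: 666 × 6/16 = 249.75
  white: 666 × 1/16 = 41.625
χ² = Σ (O − E)² / E
  red: (375 − 374.625)² / 374.625 = 0.0004
  sandy: (251 − 249.75)² / 249.75 = 0.0063
  white: (40 − 41.625)² / 41.625 = 0.0634
χ² = 0.0004 + 0.0063 + 0.0634 = 0.0701 ≈ 0.070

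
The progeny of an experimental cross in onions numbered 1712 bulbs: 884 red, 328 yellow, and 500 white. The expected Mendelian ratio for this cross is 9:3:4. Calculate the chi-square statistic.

Expected counts for N = 1712 under a 9:3:4 ratio (total parts = 16):
  red: 1712 × 9/16 = 963
  yellow: 1712 × 3/16 = 321
  white: 1712 × 4/16 = 428
χ² = Σ (O − E)² / E
  red: (884 − 963)² / 963 = 6.4808
  yellow: (328 − 321)² / 321 = 0.1526
  white: (500 − 428)² / 428 = 12.1121
χ² = 6.4808 + 0.1526 + 12.1121 = 18.7455 ≈ 18.746

18.746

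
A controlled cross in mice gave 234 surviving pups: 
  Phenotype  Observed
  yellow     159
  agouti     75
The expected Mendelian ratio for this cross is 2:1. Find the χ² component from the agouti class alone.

0.115

Under the 2:1 hypothesis (Σ ratio = 3, N = 234):
  yellow: 234 × 2/3 = 156
  agouti: 234 × 1/3 = 78
Contribution of agouti: (75 − 78)² / 78 = 0.1154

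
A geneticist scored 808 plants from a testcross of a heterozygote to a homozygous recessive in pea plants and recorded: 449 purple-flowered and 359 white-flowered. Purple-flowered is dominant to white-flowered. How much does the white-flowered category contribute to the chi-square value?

5.012

A testcross of a heterozygote (Aa × aa) gives a 1:1 phenotypic ratio.
Expected counts for N = 808 under a 1:1 ratio (total parts = 2):
  purple-flowered: 808 × 1/2 = 404
  white-flowered: 808 × 1/2 = 404
Contribution of white-flowered: (359 − 404)² / 404 = 5.0124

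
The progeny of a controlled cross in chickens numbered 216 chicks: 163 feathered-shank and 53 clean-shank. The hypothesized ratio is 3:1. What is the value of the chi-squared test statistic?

0.025

Under the 3:1 hypothesis (Σ ratio = 4, N = 216):
  feathered-shank: 216 × 3/4 = 162
  clean-shank: 216 × 1/4 = 54
χ² = Σ (O − E)² / E
  feathered-shank: (163 − 162)² / 162 = 0.0062
  clean-shank: (53 − 54)² / 54 = 0.0185
χ² = 0.0062 + 0.0185 = 0.0247 ≈ 0.025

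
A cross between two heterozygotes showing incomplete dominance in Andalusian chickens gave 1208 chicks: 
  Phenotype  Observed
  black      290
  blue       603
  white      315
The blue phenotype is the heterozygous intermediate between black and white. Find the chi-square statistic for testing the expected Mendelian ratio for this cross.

1.038

With incomplete dominance, a heterozygote × heterozygote cross gives a 1:2:1 phenotypic ratio.
Under the 1:2:1 hypothesis (Σ ratio = 4, N = 1208):
  black: 1208 × 1/4 = 302
  blue: 1208 × 2/4 = 604
  white: 1208 × 1/4 = 302
χ² = Σ (O − E)² / E
  black: (290 − 302)² / 302 = 0.4768
  blue: (603 − 604)² / 604 = 0.0017
  white: (315 − 302)² / 302 = 0.5596
χ² = 0.4768 + 0.0017 + 0.5596 = 1.0381 ≈ 1.038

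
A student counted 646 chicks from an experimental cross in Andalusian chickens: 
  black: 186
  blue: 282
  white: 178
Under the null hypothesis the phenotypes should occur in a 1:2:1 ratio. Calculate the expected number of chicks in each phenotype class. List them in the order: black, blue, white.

Expected counts for N = 646 under a 1:2:1 ratio (total parts = 4):
  black: 646 × 1/4 = 161.5
  blue: 646 × 2/4 = 323
  white: 646 × 1/4 = 161.5

161.5, 323, 161.5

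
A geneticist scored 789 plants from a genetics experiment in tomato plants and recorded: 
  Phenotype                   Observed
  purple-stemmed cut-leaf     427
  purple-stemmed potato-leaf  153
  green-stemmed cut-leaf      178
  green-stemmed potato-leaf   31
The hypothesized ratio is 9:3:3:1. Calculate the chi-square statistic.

Expected counts for N = 789 under a 9:3:3:1 ratio (total parts = 16):
  purple-stemmed cut-leaf: 789 × 9/16 = 443.8125
  purple-stemmed potato-leaf: 789 × 3/16 = 147.9375
  green-stemmed cut-leaf: 789 × 3/16 = 147.9375
  green-stemmed potato-leaf: 789 × 1/16 = 49.3125
χ² = Σ (O − E)² / E
  purple-stemmed cut-leaf: (427 − 443.8125)² / 443.8125 = 0.6369
  purple-stemmed potato-leaf: (153 − 147.9375)² / 147.9375 = 0.1732
  green-stemmed cut-leaf: (178 − 147.9375)² / 147.9375 = 6.1090
  green-stemmed potato-leaf: (31 − 49.3125)² / 49.3125 = 6.8005
χ² = 0.6369 + 0.1732 + 6.1090 + 6.8005 = 13.7196 ≈ 13.720

13.720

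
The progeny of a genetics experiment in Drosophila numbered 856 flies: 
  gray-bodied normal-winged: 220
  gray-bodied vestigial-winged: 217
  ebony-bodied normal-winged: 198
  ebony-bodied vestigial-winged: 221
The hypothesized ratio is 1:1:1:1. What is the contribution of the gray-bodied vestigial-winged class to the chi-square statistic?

Total ratio parts = 4. Expected numbers out of 856:
  gray-bodied normal-winged: 856 × 1/4 = 214
  gray-bodied vestigial-winged: 856 × 1/4 = 214
  ebony-bodied normal-winged: 856 × 1/4 = 214
  ebony-bodied vestigial-winged: 856 × 1/4 = 214
Contribution of gray-bodied vestigial-winged: (217 − 214)² / 214 = 0.0421

0.042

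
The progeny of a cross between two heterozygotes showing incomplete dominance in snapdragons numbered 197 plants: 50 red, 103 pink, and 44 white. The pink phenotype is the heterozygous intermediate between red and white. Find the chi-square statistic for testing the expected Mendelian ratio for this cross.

With incomplete dominance, a heterozygote × heterozygote cross gives a 1:2:1 phenotypic ratio.
Total ratio parts = 4. Expected numbers out of 197:
  red: 197 × 1/4 = 49.25
  pink: 197 × 2/4 = 98.5
  white: 197 × 1/4 = 49.25
χ² = Σ (O − E)² / E
  red: (50 − 49.25)² / 49.25 = 0.0114
  pink: (103 − 98.5)² / 98.5 = 0.2056
  white: (44 − 49.25)² / 49.25 = 0.5596
χ² = 0.0114 + 0.2056 + 0.5596 = 0.7766 ≈ 0.777

0.777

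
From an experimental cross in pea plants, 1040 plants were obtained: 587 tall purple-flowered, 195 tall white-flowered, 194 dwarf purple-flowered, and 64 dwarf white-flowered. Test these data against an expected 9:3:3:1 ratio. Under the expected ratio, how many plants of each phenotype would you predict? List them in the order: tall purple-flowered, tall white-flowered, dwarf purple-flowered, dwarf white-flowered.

The 9:3:3:1 ratio has 16 parts, so with N = 1040 the expected counts are:
  tall purple-flowered: 1040 × 9/16 = 585
  tall white-flowered: 1040 × 3/16 = 195
  dwarf purple-flowered: 1040 × 3/16 = 195
  dwarf white-flowered: 1040 × 1/16 = 65

585, 195, 195, 65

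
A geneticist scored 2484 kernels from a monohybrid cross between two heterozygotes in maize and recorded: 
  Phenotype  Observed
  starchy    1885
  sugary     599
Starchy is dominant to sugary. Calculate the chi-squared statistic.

For a monohybrid cross between heterozygotes with complete dominance, the expected phenotypic ratio is 3:1.
Total ratio parts = 4. Expected numbers out of 2484:
  starchy: 2484 × 3/4 = 1863
  sugary: 2484 × 1/4 = 621
χ² = Σ (O − E)² / E
  starchy: (1885 − 1863)² / 1863 = 0.2598
  sugary: (599 − 621)² / 621 = 0.7794
χ² = 0.2598 + 0.7794 = 1.0392 ≈ 1.039

1.039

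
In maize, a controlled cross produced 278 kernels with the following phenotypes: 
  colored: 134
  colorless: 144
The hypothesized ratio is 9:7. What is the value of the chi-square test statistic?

7.318

The 9:7 ratio has 16 parts, so with N = 278 the expected counts are:
  colored: 278 × 9/16 = 156.375
  colorless: 278 × 7/16 = 121.625
χ² = Σ (O − E)² / E
  colored: (134 − 156.375)² / 156.375 = 3.2015
  colorless: (144 − 121.625)² / 121.625 = 4.1163
χ² = 3.2015 + 4.1163 = 7.3178 ≈ 7.318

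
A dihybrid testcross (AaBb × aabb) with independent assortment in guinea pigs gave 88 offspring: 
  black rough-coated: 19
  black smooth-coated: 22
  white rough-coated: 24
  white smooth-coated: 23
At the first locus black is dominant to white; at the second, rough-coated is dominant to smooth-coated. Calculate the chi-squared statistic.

0.636

A dihybrid testcross with independent assortment gives a 1:1:1:1 ratio.
Under the 1:1:1:1 hypothesis (Σ ratio = 4, N = 88):
  black rough-coated: 88 × 1/4 = 22
  black smooth-coated: 88 × 1/4 = 22
  white rough-coated: 88 × 1/4 = 22
  white smooth-coated: 88 × 1/4 = 22
χ² = Σ (O − E)² / E
  black rough-coated: (19 − 22)² / 22 = 0.4091
  black smooth-coated: (22 − 22)² / 22 = 0.0000
  white rough-coated: (24 − 22)² / 22 = 0.1818
  white smooth-coated: (23 − 22)² / 22 = 0.0455
χ² = 0.4091 + 0.0000 + 0.1818 + 0.0455 = 0.6364 ≈ 0.636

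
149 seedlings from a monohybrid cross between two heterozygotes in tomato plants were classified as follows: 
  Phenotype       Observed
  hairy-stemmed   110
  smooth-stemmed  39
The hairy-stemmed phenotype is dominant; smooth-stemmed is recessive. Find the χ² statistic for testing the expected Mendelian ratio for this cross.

For a monohybrid cross between heterozygotes with complete dominance, the expected phenotypic ratio is 3:1.
Under the 3:1 hypothesis (Σ ratio = 4, N = 149):
  hairy-stemmed: 149 × 3/4 = 111.75
  smooth-stemmed: 149 × 1/4 = 37.25
χ² = Σ (O − E)² / E
  hairy-stemmed: (110 − 111.75)² / 111.75 = 0.0274
  smooth-stemmed: (39 − 37.25)² / 37.25 = 0.0822
χ² = 0.0274 + 0.0822 = 0.1096 ≈ 0.110

0.110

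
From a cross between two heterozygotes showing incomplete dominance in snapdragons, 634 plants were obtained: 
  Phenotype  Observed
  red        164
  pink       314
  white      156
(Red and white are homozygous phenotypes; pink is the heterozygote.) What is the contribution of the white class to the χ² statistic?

With incomplete dominance, a heterozygote × heterozygote cross gives a 1:2:1 phenotypic ratio.
The 1:2:1 ratio has 4 parts, so with N = 634 the expected counts are:
  red: 634 × 1/4 = 158.5
  pink: 634 × 2/4 = 317
  white: 634 × 1/4 = 158.5
Contribution of white: (156 − 158.5)² / 158.5 = 0.0394

0.039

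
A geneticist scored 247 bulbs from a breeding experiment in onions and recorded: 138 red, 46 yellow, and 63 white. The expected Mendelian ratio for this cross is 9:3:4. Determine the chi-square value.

0.034

Under the 9:3:4 hypothesis (Σ ratio = 16, N = 247):
  red: 247 × 9/16 = 138.9375
  yellow: 247 × 3/16 = 46.3125
  white: 247 × 4/16 = 61.75
χ² = Σ (O − E)² / E
  red: (138 − 138.9375)² / 138.9375 = 0.0063
  yellow: (46 − 46.3125)² / 46.3125 = 0.0021
  white: (63 − 61.75)² / 61.75 = 0.0253
χ² = 0.0063 + 0.0021 + 0.0253 = 0.0337 ≈ 0.034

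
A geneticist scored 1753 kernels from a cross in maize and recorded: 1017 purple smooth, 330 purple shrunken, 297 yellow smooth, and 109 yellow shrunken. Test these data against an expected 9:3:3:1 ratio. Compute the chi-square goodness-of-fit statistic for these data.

4.034

Under the 9:3:3:1 hypothesis (Σ ratio = 16, N = 1753):
  purple smooth: 1753 × 9/16 = 986.0625
  purple shrunken: 1753 × 3/16 = 328.6875
  yellow smooth: 1753 × 3/16 = 328.6875
  yellow shrunken: 1753 × 1/16 = 109.5625
χ² = Σ (O − E)² / E
  purple smooth: (1017 − 986.0625)² / 986.0625 = 0.9707
  purple shrunken: (330 − 328.6875)² / 328.6875 = 0.0052
  yellow smooth: (297 − 328.6875)² / 328.6875 = 3.0549
  yellow shrunken: (109 − 109.5625)² / 109.5625 = 0.0029
χ² = 0.9707 + 0.0052 + 3.0549 + 0.0029 = 4.0337 ≈ 4.034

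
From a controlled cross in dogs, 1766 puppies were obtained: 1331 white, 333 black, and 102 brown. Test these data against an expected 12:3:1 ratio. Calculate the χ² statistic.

0.678

Total ratio parts = 16. Expected numbers out of 1766:
  white: 1766 × 12/16 = 1324.5
  black: 1766 × 3/16 = 331.125
  brown: 1766 × 1/16 = 110.375
χ² = Σ (O − E)² / E
  white: (1331 − 1324.5)² / 1324.5 = 0.0319
  black: (333 − 331.125)² / 331.125 = 0.0106
  brown: (102 − 110.375)² / 110.375 = 0.6355
χ² = 0.0319 + 0.0106 + 0.6355 = 0.678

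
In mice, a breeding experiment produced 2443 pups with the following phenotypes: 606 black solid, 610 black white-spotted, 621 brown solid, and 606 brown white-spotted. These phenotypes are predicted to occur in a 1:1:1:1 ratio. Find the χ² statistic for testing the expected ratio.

0.247

Expected counts for N = 2443 under a 1:1:1:1 ratio (total parts = 4):
  black solid: 2443 × 1/4 = 610.75
  black white-spotted: 2443 × 1/4 = 610.75
  brown solid: 2443 × 1/4 = 610.75
  brown white-spotted: 2443 × 1/4 = 610.75
χ² = Σ (O − E)² / E
  black solid: (606 − 610.75)² / 610.75 = 0.0369
  black white-spotted: (610 − 610.75)² / 610.75 = 0.0009
  brown solid: (621 − 610.75)² / 610.75 = 0.1720
  brown white-spotted: (606 − 610.75)² / 610.75 = 0.0369
χ² = 0.0369 + 0.0009 + 0.1720 + 0.0369 = 0.2467 ≈ 0.247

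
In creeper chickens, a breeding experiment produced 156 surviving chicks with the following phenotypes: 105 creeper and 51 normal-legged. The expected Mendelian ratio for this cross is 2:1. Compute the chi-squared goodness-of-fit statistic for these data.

0.029

Total ratio parts = 3. Expected numbers out of 156:
  creeper: 156 × 2/3 = 104
  normal-legged: 156 × 1/3 = 52
χ² = Σ (O − E)² / E
  creeper: (105 − 104)² / 104 = 0.0096
  normal-legged: (51 − 52)² / 52 = 0.0192
χ² = 0.0096 + 0.0192 = 0.0288 ≈ 0.029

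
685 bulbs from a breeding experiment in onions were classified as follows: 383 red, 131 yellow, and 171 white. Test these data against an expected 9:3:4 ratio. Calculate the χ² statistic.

0.065

The 9:3:4 ratio has 16 parts, so with N = 685 the expected counts are:
  red: 685 × 9/16 = 385.3125
  yellow: 685 × 3/16 = 128.4375
  white: 685 × 4/16 = 171.25
χ² = Σ (O − E)² / E
  red: (383 − 385.3125)² / 385.3125 = 0.0139
  yellow: (131 − 128.4375)² / 128.4375 = 0.0511
  white: (171 − 171.25)² / 171.25 = 0.0004
χ² = 0.0139 + 0.0511 + 0.0004 = 0.0654 ≈ 0.065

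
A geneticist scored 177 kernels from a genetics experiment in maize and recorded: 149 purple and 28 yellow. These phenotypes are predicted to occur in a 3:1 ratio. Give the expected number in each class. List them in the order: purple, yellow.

Expected counts for N = 177 under a 3:1 ratio (total parts = 4):
  purple: 177 × 3/4 = 132.75
  yellow: 177 × 1/4 = 44.25

132.75, 44.25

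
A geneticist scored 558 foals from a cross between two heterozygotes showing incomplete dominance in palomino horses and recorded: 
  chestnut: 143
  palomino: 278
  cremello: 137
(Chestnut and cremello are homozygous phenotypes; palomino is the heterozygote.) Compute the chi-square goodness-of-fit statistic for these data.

With incomplete dominance, a heterozygote × heterozygote cross gives a 1:2:1 phenotypic ratio.
The 1:2:1 ratio has 4 parts, so with N = 558 the expected counts are:
  chestnut: 558 × 1/4 = 139.5
  palomino: 558 × 2/4 = 279
  cremello: 558 × 1/4 = 139.5
χ² = Σ (O − E)² / E
  chestnut: (143 − 139.5)² / 139.5 = 0.0878
  palomino: (278 − 279)² / 279 = 0.0036
  cremello: (137 − 139.5)² / 139.5 = 0.0448
χ² = 0.0878 + 0.0036 + 0.0448 = 0.1362 ≈ 0.136

0.136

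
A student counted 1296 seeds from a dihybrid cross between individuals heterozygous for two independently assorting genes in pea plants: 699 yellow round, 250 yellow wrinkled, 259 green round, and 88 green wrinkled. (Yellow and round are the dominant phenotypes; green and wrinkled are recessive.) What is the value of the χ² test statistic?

A dihybrid F₂ with independent assortment and complete dominance at both loci gives a 9:3:3:1 phenotypic ratio.
Under the 9:3:3:1 hypothesis (Σ ratio = 16, N = 1296):
  yellow round: 1296 × 9/16 = 729
  yellow wrinkled: 1296 × 3/16 = 243
  green round: 1296 × 3/16 = 243
  green wrinkled: 1296 × 1/16 = 81
χ² = Σ (O − E)² / E
  yellow round: (699 − 729)² / 729 = 1.2346
  yellow wrinkled: (250 − 243)² / 243 = 0.2016
  green round: (259 − 243)² / 243 = 1.0535
  green wrinkled: (88 − 81)² / 81 = 0.6049
χ² = 1.2346 + 0.2016 + 1.0535 + 0.6049 = 3.0946 ≈ 3.095

3.095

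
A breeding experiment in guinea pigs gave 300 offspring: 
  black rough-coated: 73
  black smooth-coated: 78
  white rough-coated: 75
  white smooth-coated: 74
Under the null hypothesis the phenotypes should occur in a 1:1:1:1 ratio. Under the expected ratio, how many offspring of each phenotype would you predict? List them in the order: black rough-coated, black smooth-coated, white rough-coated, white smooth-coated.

Total ratio parts = 4. Expected numbers out of 300:
  black rough-coated: 300 × 1/4 = 75
  black smooth-coated: 300 × 1/4 = 75
  white rough-coated: 300 × 1/4 = 75
  white smooth-coated: 300 × 1/4 = 75

75, 75, 75, 75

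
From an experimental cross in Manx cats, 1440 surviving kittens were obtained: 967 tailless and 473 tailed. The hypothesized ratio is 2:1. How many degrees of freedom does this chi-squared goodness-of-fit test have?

1

A goodness-of-fit test with 2 phenotype classes has df = 2 − 1 = 1.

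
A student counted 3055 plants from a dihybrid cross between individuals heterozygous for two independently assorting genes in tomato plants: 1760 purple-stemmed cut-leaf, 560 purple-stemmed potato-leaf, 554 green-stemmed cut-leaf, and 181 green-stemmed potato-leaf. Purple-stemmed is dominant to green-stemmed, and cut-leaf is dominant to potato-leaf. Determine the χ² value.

2.427

A dihybrid F₂ with independent assortment and complete dominance at both loci gives a 9:3:3:1 phenotypic ratio.
Total ratio parts = 16. Expected numbers out of 3055:
  purple-stemmed cut-leaf: 3055 × 9/16 = 1718.4375
  purple-stemmed potato-leaf: 3055 × 3/16 = 572.8125
  green-stemmed cut-leaf: 3055 × 3/16 = 572.8125
  green-stemmed potato-leaf: 3055 × 1/16 = 190.9375
χ² = Σ (O − E)² / E
  purple-stemmed cut-leaf: (1760 − 1718.4375)² / 1718.4375 = 1.0052
  purple-stemmed potato-leaf: (560 − 572.8125)² / 572.8125 = 0.2866
  green-stemmed cut-leaf: (554 − 572.8125)² / 572.8125 = 0.6178
  green-stemmed potato-leaf: (181 − 190.9375)² / 190.9375 = 0.5172
χ² = 1.0052 + 0.2866 + 0.6178 + 0.5172 = 2.4268 ≈ 2.427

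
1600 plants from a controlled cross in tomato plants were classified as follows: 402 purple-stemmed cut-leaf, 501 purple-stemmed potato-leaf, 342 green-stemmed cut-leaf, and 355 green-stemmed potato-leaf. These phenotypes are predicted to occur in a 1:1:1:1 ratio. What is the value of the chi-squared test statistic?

38.985

The 1:1:1:1 ratio has 4 parts, so with N = 1600 the expected counts are:
  purple-stemmed cut-leaf: 1600 × 1/4 = 400
  purple-stemmed potato-leaf: 1600 × 1/4 = 400
  green-stemmed cut-leaf: 1600 × 1/4 = 400
  green-stemmed potato-leaf: 1600 × 1/4 = 400
χ² = Σ (O − E)² / E
  purple-stemmed cut-leaf: (402 − 400)² / 400 = 0.0100
  purple-stemmed potato-leaf: (501 − 400)² / 400 = 25.5025
  green-stemmed cut-leaf: (342 − 400)² / 400 = 8.4100
  green-stemmed potato-leaf: (355 − 400)² / 400 = 5.0625
χ² = 0.0100 + 25.5025 + 8.4100 + 5.0625 = 38.985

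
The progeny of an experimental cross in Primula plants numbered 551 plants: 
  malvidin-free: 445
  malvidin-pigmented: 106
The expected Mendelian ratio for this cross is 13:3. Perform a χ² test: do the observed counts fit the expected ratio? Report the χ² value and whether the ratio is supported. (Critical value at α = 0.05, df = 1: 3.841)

0.086; consistent

Expected counts for N = 551 under a 13:3 ratio (total parts = 16):
  malvidin-free: 551 × 13/16 = 447.6875
  malvidin-pigmented: 551 × 3/16 = 103.3125
χ² = Σ (O − E)² / E
  malvidin-free: (445 − 447.6875)² / 447.6875 = 0.0161
  malvidin-pigmented: (106 − 103.3125)² / 103.3125 = 0.0699
χ² = 0.0161 + 0.0699 = 0.086
Degrees of freedom = 2 − 1 = 1; critical value at α = 0.05 is 3.841.
Since 0.086 < 3.841, we fail to reject the null hypothesis — the data are consistent with the 13:3 ratio.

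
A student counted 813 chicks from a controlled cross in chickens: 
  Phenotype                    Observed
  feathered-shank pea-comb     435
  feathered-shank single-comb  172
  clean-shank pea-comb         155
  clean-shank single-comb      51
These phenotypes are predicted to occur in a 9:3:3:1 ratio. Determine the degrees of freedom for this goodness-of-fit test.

3

A goodness-of-fit test with 4 phenotype classes has df = 4 − 1 = 3.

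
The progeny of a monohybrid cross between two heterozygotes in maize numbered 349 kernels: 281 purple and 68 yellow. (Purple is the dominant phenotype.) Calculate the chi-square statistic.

For a monohybrid cross between heterozygotes with complete dominance, the expected phenotypic ratio is 3:1.
Total ratio parts = 4. Expected numbers out of 349:
  purple: 349 × 3/4 = 261.75
  yellow: 349 × 1/4 = 87.25
χ² = Σ (O − E)² / E
  purple: (281 − 261.75)² / 261.75 = 1.4157
  yellow: (68 − 87.25)² / 87.25 = 4.2471
χ² = 1.4157 + 4.2471 = 5.6628 ≈ 5.663

5.663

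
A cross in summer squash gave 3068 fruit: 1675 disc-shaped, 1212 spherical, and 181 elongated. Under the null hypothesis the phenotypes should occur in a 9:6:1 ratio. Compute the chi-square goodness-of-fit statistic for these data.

5.383

Under the 9:6:1 hypothesis (Σ ratio = 16, N = 3068):
  disc-shaped: 3068 × 9/16 = 1725.75
  spherical: 3068 × 6/16 = 1150.5
  elongated: 3068 × 1/16 = 191.75
χ² = Σ (O − E)² / E
  disc-shaped: (1675 − 1725.75)² / 1725.75 = 1.4924
  spherical: (1212 − 1150.5)² / 1150.5 = 3.2875
  elongated: (181 − 191.75)² / 191.75 = 0.6027
χ² = 1.4924 + 3.2875 + 0.6027 = 5.3826 ≈ 5.383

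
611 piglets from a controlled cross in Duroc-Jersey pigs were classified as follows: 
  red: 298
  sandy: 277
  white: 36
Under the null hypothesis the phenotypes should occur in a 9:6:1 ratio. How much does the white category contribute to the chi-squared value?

Total ratio parts = 16. Expected numbers out of 611:
  red: 611 × 9/16 = 343.6875
  sandy: 611 × 6/16 = 229.125
  white: 611 × 1/16 = 38.1875
Contribution of white: (36 − 38.1875)² / 38.1875 = 0.1253

0.125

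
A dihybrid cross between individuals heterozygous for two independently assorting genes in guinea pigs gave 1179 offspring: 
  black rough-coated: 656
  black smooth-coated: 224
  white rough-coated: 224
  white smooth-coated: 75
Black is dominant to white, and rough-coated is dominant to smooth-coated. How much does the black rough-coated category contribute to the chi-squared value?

A dihybrid F₂ with independent assortment and complete dominance at both loci gives a 9:3:3:1 phenotypic ratio.
Expected counts for N = 1179 under a 9:3:3:1 ratio (total parts = 16):
  black rough-coated: 1179 × 9/16 = 663.1875
  black smooth-coated: 1179 × 3/16 = 221.0625
  white rough-coated: 1179 × 3/16 = 221.0625
  white smooth-coated: 1179 × 1/16 = 73.6875
Contribution of black rough-coated: (656 − 663.1875)² / 663.1875 = 0.0779

0.078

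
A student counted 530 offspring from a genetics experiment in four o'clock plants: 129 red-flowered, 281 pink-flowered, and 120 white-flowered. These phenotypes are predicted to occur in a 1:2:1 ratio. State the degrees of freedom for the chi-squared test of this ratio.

A goodness-of-fit test with 3 phenotype classes has df = 3 − 1 = 2.

2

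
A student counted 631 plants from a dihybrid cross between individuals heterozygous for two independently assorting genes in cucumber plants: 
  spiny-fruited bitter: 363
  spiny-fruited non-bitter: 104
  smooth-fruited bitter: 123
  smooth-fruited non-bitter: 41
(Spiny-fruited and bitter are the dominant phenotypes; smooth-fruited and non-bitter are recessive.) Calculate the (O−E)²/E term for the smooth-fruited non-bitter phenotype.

A dihybrid F₂ with independent assortment and complete dominance at both loci gives a 9:3:3:1 phenotypic ratio.
Total ratio parts = 16. Expected numbers out of 631:
  spiny-fruited bitter: 631 × 9/16 = 354.9375
  spiny-fruited non-bitter: 631 × 3/16 = 118.3125
  smooth-fruited bitter: 631 × 3/16 = 118.3125
  smooth-fruited non-bitter: 631 × 1/16 = 39.4375
Contribution of smooth-fruited non-bitter: (41 − 39.4375)² / 39.4375 = 0.0619

0.062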